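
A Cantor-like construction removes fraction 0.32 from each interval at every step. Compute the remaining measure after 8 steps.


Step 1: At each step, fraction remaining = 1 - 0.32 = 0.68
Step 2: After 8 steps, measure = (0.68)^8
Result = 0.045716


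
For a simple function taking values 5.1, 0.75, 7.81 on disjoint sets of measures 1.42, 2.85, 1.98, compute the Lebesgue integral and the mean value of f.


Step 1: Integral = sum(value_i * measure_i)
= 5.1*1.42 + 0.75*2.85 + 7.81*1.98
= 7.242 + 2.1375 + 15.4638
= 24.8433
Step 2: Total measure of domain = 1.42 + 2.85 + 1.98 = 6.25
Step 3: Average value = 24.8433 / 6.25 = 3.974928


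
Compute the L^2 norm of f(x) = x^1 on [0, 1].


Step 1: ||f||_2 = (integral_0^1 |x^1|^2 dx)^(1/2)
     = (integral_0^1 x^2 dx)^(1/2)
Step 2: integral_0^1 x^2 dx = [x^3/(3)] from 0 to 1 = 1^3/3
     = 1/3 = 0.333333
Step 3: ||f||_2 = (0.333333)^(1/2) = 0.57735


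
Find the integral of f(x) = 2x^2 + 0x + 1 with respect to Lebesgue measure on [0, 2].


The Lebesgue integral of a Riemann-integrable function agrees with the Riemann integral.
Antiderivative F(x) = (2/3)x^3 + (0/2)x^2 + 1x
F(2) = (2/3)*2^3 + (0/2)*2^2 + 1*2
     = (2/3)*8 + (0/2)*4 + 1*2
     = 5.333333 + 0.0 + 2
     = 7.333333
F(0) = 0.0
Integral = F(2) - F(0) = 7.333333 - 0.0 = 7.333333


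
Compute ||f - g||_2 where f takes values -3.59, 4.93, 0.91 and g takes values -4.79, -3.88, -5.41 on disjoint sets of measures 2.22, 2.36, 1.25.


Step 1: Compute differences f_i - g_i:
  -3.59 - -4.79 = 1.2
  4.93 - -3.88 = 8.81
  0.91 - -5.41 = 6.32
Step 2: Compute |diff|^2 * measure for each set:
  |1.2|^2 * 2.22 = 1.44 * 2.22 = 3.1968
  |8.81|^2 * 2.36 = 77.6161 * 2.36 = 183.173996
  |6.32|^2 * 1.25 = 39.9424 * 1.25 = 49.928
Step 3: Sum = 236.298796
Step 4: ||f-g||_2 = (236.298796)^(1/2) = 15.372013


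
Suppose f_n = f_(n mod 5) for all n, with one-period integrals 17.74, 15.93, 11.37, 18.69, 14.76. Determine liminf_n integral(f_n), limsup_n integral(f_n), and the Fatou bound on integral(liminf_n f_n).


The sequence (integral(f_n)) is periodic with period 5, repeating the values 17.74, 15.93, 11.37, 18.69, 14.76 indefinitely.
Step 1: For a periodic sequence, every tail (a_m, a_(m+1), ...) contains all 5 period values infinitely often.
Step 2: Hence inf of every tail = min of the period values = min(17.74, 15.93, 11.37, 18.69, 14.76) = 11.37.
        liminf_n integral(f_n) = sup over m of (inf of tail from m) = 11.37.
Step 3: Similarly sup of every tail = max of the period values = 18.69.
        limsup_n integral(f_n) = 18.69.
Step 4: Fatou's lemma: integral(liminf_n f_n) <= liminf_n integral(f_n) = 11.37.
        So the integral of the pointwise liminf is at most 11.37.


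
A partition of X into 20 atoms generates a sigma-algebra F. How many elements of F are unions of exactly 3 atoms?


Each element of F is a union of some subset of the 20 atoms.
Elements that are unions of exactly 3 atoms correspond to 3-element subsets of the 20 atoms.
Count = C(20, 3) = 20! / (3! * 17!) = 1140.


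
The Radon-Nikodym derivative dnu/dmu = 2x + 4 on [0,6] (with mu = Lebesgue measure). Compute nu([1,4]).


nu(A) = integral_A (dnu/dmu) dmu = integral_1^4 (2x + 4) dx
Step 1: Antiderivative F(x) = (2/2)x^2 + 4x
Step 2: F(4) = (2/2)*4^2 + 4*4 = 16 + 16 = 32
Step 3: F(1) = (2/2)*1^2 + 4*1 = 1 + 4 = 5
Step 4: nu([1,4]) = F(4) - F(1) = 32 - 5 = 27


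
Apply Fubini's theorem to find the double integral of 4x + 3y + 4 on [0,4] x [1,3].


By Fubini, integrate in x first, then y.
Step 1: Fix y, integrate over x in [0,4]:
  integral(4x + 3y + 4, x=0..4)
  = 4*(4^2 - 0^2)/2 + (3y + 4)*(4 - 0)
  = 32 + (3y + 4)*4
  = 32 + 12y + 16
  = 48 + 12y
Step 2: Integrate over y in [1,3]:
  integral(48 + 12y, y=1..3)
  = 48*2 + 12*(3^2 - 1^2)/2
  = 96 + 48
  = 144


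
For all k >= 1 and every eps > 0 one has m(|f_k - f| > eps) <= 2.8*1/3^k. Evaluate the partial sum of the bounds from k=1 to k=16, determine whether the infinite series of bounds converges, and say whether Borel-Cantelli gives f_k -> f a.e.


Step 1: List the terms 2.8*1/3^k for k = 1 to 16:
  k=1: 0.933333
  k=2: 0.311111
  k=3: 0.103704
  k=4: 0.034568
  k=5: 0.011523
  k=6: 0.003841
  k=7: 0.00128
  k=8: 4.267642e-04
  k=9: 1.422547e-04
  k=10: 4.741825e-05
  k=11: 1.580608e-05
  k=12: 5.268694e-06
  k=13: 1.756231e-06
  k=14: 5.854104e-07
  k=15: 1.951368e-07
  k=16: 6.504560e-08
Step 2: Partial sum = 0.933333 + 0.311111 + 0.103704 + 0.034568 + 0.011523 + 0.003841 + 0.00128 + 4.267642e-04 + 1.422547e-04 + 4.741825e-05 + 1.580608e-05 + 5.268694e-06 + 1.756231e-06 + 5.854104e-07 + 1.951368e-07 + 6.504560e-08
     = 1.4
Step 3: The full series sum_(k>=1) 2.8*1/3^k converges (geometric series with ratio 1/3 < 1; a constant multiple of a convergent series converges).
Step 4: Fix eps > 0. Since sum_k m(|f_k - f| > eps) < infinity, the Borel-Cantelli lemma gives
        m(limsup_k {|f_k - f| > eps}) = 0, i.e. for a.e. x, |f_k(x) - f(x)| <= eps for all large k.
        Applying this with eps = 1/j for j = 1, 2, ... and intersecting the countably many full-measure sets,
        for a.e. x we get limsup_k |f_k(x) - f(x)| <= 1/j for every j, hence f_k -> f almost everywhere.
Conclusion: series converges; Borel-Cantelli yields f_k -> f a.e.


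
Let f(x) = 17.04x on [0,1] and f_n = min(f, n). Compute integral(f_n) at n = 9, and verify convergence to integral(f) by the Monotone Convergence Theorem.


f(x) = 17.04x on [0,1]; f_n(x) = min(17.04x, n). At n = 9:
Step 1: f(x) reaches 9 at x = 9/17.04 = 0.528169
Step 2: integral(f_9) = integral(17.04x, 0, 0.528169) + integral(9, 0.528169, 1)
       = 17.04*0.528169^2/2 + 9*(1 - 0.528169)
       = 2.376761 + 4.246479
       = 6.623239
Step 3: As n -> infinity, f_n increases to f, so by MCT integral(f_n) -> integral(f) = 17.04/2 = 8.52.
Convergence: integral(f_9) = 6.623239 -> 8.52 as n -> infinity


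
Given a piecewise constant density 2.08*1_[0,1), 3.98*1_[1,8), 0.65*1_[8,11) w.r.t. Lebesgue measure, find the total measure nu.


Integrate each piece of the Radon-Nikodym derivative:
Step 1: integral_0^1 2.08 dx = 2.08*(1-0) = 2.08*1 = 2.08
Step 2: integral_1^8 3.98 dx = 3.98*(8-1) = 3.98*7 = 27.86
Step 3: integral_8^11 0.65 dx = 0.65*(11-8) = 0.65*3 = 1.95
Total: 2.08 + 27.86 + 1.95 = 31.89


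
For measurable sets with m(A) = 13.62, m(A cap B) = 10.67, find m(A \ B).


m(A \ B) = m(A) - m(A n B)
= 13.62 - 10.67
= 2.95


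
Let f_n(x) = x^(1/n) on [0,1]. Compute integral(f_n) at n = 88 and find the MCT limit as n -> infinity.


At n = 88: f_88(x) = x^(1/88).
Step 1: integral(x^(1/88), 0, 1) = [x^(1/88+1) / (1/88+1)] from 0 to 1
     = 1 / (1/88 + 1) = 1 / ((88+1)/88) = 88/(88+1)
     = 88/89 = 0.988764
Step 2: As n -> infinity, f_n(x) = x^(1/n) -> 1 for x in (0,1], and f_n is increasing in n.
By MCT, lim_n integral(f_n) = integral(lim_n f_n) = integral(1, 0, 1) = 1.
Step 3: Verify convergence: 88/89 = 0.988764 -> 1


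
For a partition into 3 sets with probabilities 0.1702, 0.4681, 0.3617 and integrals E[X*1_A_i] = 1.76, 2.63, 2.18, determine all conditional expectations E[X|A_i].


For each cell A_i: E[X|A_i] = E[X*1_A_i] / P(A_i)
Step 1: E[X|A_1] = 1.76 / 0.1702 = 10.340776
Step 2: E[X|A_2] = 2.63 / 0.4681 = 5.618458
Step 3: E[X|A_3] = 2.18 / 0.3617 = 6.027094
Verification: E[X] = sum E[X*1_A_i] = 1.76 + 2.63 + 2.18 = 6.57


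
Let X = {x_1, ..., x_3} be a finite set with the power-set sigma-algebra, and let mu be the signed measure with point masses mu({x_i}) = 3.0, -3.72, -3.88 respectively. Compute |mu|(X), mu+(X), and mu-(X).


Step 1: Every measurable set is a union of atoms (the cells / points), so a Hahn decomposition is
  obtained by grouping atoms by sign: P = union of atoms with mu > 0, N = union of the remaining atoms.
  Atoms in P (indices): 1;  atoms in N (indices): 2, 3
  Positive values: 3
  Negative values: -3.72, -3.88
Step 2: mu+(X) = mu(P) = sum of positive atom values = 3
Step 3: mu-(X) = -mu(N) = sum of |negative atom values| = 7.6
Step 4: |mu|(X) = mu+(X) + mu-(X) = 3 + 7.6 = 10.6


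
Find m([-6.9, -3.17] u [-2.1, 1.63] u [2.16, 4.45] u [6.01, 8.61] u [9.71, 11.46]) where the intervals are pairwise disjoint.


For pairwise disjoint intervals, m(union) = sum of lengths.
= (-3.17 - -6.9) + (1.63 - -2.1) + (4.45 - 2.16) + (8.61 - 6.01) + (11.46 - 9.71)
= 3.73 + 3.73 + 2.29 + 2.6 + 1.75
= 14.1


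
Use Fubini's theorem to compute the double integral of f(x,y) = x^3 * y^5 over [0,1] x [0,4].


By Fubini's theorem, the double integral factors as a product of single integrals:
Step 1: integral_0^1 x^3 dx = [x^4/4] from 0 to 1
     = 1^4/4 = 0.25
Step 2: integral_0^4 y^5 dy = [y^6/6] from 0 to 4
     = 4^6/6 = 682.666667
Step 3: Double integral = 0.25 * 682.666667 = 170.666667


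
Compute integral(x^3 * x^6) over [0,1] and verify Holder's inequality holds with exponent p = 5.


Step 1: Exact integral of f*g = integral(x^9, 0, 1) = 1/10
     = 0.1
Step 2: Holder bound with p=5, q=1.25:
  ||f||_p = (integral x^15 dx)^(1/5) = (1/16)^(1/5) = 0.574349
  ||g||_q = (integral x^7.5 dx)^(1/1.25) = (1/8.5)^(1/1.25) = 0.180495
Step 3: Holder bound = ||f||_p * ||g||_q = 0.574349 * 0.180495 = 0.103667
Verification: 0.1 <= 0.103667 (Holder holds)


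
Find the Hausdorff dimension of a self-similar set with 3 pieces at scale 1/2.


For a self-similar set with N copies scaled by 1/r:
dim_H = log(N)/log(r) = log(3)/log(2)
= 1.098612/0.693147
= 1.584963


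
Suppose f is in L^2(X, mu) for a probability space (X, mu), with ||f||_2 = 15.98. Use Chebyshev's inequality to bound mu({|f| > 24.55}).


Chebyshev/Markov inequality: mu(|f| > eps) <= (||f||_p / eps)^p
Step 1: ||f||_2 / eps = 15.98 / 24.55 = 0.650916
Step 2: Raise to power p = 2:
  (0.650916)^2 = 0.423692
Step 3: Therefore mu(|f| > 24.55) <= 0.423692


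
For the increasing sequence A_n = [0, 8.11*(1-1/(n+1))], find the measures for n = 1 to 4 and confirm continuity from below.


By continuity of measure from below: if A_n increases to A, then m(A_n) -> m(A).
Here A = [0, 8.11], so m(A) = 8.11
Step 1: a_1 = 8.11*(1 - 1/2) = 4.055, m(A_1) = 4.055
Step 2: a_2 = 8.11*(1 - 1/3) = 5.4067, m(A_2) = 5.4067
Step 3: a_3 = 8.11*(1 - 1/4) = 6.0825, m(A_3) = 6.0825
Step 4: a_4 = 8.11*(1 - 1/5) = 6.488, m(A_4) = 6.488
Limit: m(A_n) -> m([0,8.11]) = 8.11


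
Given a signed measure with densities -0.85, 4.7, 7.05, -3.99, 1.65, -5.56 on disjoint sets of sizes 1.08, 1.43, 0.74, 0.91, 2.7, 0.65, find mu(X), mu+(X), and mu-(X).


Step 1: Compute signed measure on each set:
  Set 1: -0.85 * 1.08 = -0.918
  Set 2: 4.7 * 1.43 = 6.721
  Set 3: 7.05 * 0.74 = 5.217
  Set 4: -3.99 * 0.91 = -3.6309
  Set 5: 1.65 * 2.7 = 4.455
  Set 6: -5.56 * 0.65 = -3.614
Step 2: Total signed measure = (-0.918) + (6.721) + (5.217) + (-3.6309) + (4.455) + (-3.614)
     = 8.2301
Step 3: Positive part mu+(X) = sum of positive contributions = 16.393
Step 4: Negative part mu-(X) = |sum of negative contributions| = 8.1629


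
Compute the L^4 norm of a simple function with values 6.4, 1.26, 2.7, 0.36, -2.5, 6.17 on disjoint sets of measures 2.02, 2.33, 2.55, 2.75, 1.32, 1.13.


Step 1: Compute |f_i|^4 for each value:
  |6.4|^4 = 1677.7216
  |1.26|^4 = 2.520474
  |2.7|^4 = 53.1441
  |0.36|^4 = 0.016796
  |-2.5|^4 = 39.0625
  |6.17|^4 = 1449.241147
Step 2: Multiply by measures and sum:
  1677.7216 * 2.02 = 3388.997632
  2.520474 * 2.33 = 5.872704
  53.1441 * 2.55 = 135.517455
  0.016796 * 2.75 = 0.046189
  39.0625 * 1.32 = 51.5625
  1449.241147 * 1.13 = 1637.642496
Sum = 3388.997632 + 5.872704 + 135.517455 + 0.046189 + 51.5625 + 1637.642496 = 5219.638977
Step 3: Take the p-th root:
||f||_4 = (5219.638977)^(1/4) = 8.499828


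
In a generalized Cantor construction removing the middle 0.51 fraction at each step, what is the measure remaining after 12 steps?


Step 1: At each step, fraction remaining = 1 - 0.51 = 0.49
Step 2: After 12 steps, measure = (0.49)^12
Result = 1.915812e-04


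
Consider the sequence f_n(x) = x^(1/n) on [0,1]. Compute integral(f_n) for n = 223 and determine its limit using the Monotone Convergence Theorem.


At n = 223: f_223(x) = x^(1/223).
Step 1: integral(x^(1/223), 0, 1) = [x^(1/223+1) / (1/223+1)] from 0 to 1
     = 1 / (1/223 + 1) = 1 / ((223+1)/223) = 223/(223+1)
     = 223/224 = 0.995536
Step 2: As n -> infinity, f_n(x) = x^(1/n) -> 1 for x in (0,1], and f_n is increasing in n.
By MCT, lim_n integral(f_n) = integral(lim_n f_n) = integral(1, 0, 1) = 1.
Step 3: Verify convergence: 223/224 = 0.995536 -> 1


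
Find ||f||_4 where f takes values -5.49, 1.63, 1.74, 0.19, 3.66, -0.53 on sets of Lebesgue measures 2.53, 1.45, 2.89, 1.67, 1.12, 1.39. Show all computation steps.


Step 1: Compute |f_i|^4 for each value:
  |-5.49|^4 = 908.425628
  |1.63|^4 = 7.059118
  |1.74|^4 = 9.166362
  |0.19|^4 = 0.001303
  |3.66|^4 = 179.442099
  |-0.53|^4 = 0.078905
Step 2: Multiply by measures and sum:
  908.425628 * 2.53 = 2298.316839
  7.059118 * 1.45 = 10.235721
  9.166362 * 2.89 = 26.490785
  0.001303 * 1.67 = 0.002176
  179.442099 * 1.12 = 200.975151
  0.078905 * 1.39 = 0.109678
Sum = 2298.316839 + 10.235721 + 26.490785 + 0.002176 + 200.975151 + 0.109678 = 2536.13035
Step 3: Take the p-th root:
||f||_4 = (2536.13035)^(1/4) = 7.096479


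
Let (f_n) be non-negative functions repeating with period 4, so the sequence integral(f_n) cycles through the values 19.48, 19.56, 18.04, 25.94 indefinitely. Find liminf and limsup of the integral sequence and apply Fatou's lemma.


The sequence (integral(f_n)) is periodic with period 4, repeating the values 19.48, 19.56, 18.04, 25.94 indefinitely.
Step 1: For a periodic sequence, every tail (a_m, a_(m+1), ...) contains all 4 period values infinitely often.
Step 2: Hence inf of every tail = min of the period values = min(19.48, 19.56, 18.04, 25.94) = 18.04.
        liminf_n integral(f_n) = sup over m of (inf of tail from m) = 18.04.
Step 3: Similarly sup of every tail = max of the period values = 25.94.
        limsup_n integral(f_n) = 25.94.
Step 4: Fatou's lemma: integral(liminf_n f_n) <= liminf_n integral(f_n) = 18.04.
        So the integral of the pointwise liminf is at most 18.04.


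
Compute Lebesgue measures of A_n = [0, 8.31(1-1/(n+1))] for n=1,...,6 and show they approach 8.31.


By continuity of measure from below: if A_n increases to A, then m(A_n) -> m(A).
Here A = [0, 8.31], so m(A) = 8.31
Step 1: a_1 = 8.31*(1 - 1/2) = 4.155, m(A_1) = 4.155
Step 2: a_2 = 8.31*(1 - 1/3) = 5.54, m(A_2) = 5.54
Step 3: a_3 = 8.31*(1 - 1/4) = 6.2325, m(A_3) = 6.2325
Step 4: a_4 = 8.31*(1 - 1/5) = 6.648, m(A_4) = 6.648
Step 5: a_5 = 8.31*(1 - 1/6) = 6.925, m(A_5) = 6.925
Step 6: a_6 = 8.31*(1 - 1/7) = 7.1229, m(A_6) = 7.1229
Limit: m(A_n) -> m([0,8.31]) = 8.31


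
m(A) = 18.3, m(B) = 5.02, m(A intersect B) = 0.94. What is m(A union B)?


By inclusion-exclusion: m(A u B) = m(A) + m(B) - m(A n B)
= 18.3 + 5.02 - 0.94
= 22.38


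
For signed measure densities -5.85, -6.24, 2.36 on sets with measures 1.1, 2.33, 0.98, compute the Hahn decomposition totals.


Step 1: Compute signed measure on each set:
  Set 1: -5.85 * 1.1 = -6.435
  Set 2: -6.24 * 2.33 = -14.5392
  Set 3: 2.36 * 0.98 = 2.3128
Step 2: Total signed measure = (-6.435) + (-14.5392) + (2.3128)
     = -18.6614
Step 3: Positive part mu+(X) = sum of positive contributions = 2.3128
Step 4: Negative part mu-(X) = |sum of negative contributions| = 20.9742


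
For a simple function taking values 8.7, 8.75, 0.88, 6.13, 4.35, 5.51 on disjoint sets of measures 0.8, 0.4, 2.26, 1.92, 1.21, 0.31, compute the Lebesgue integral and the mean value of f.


Step 1: Integral = sum(value_i * measure_i)
= 8.7*0.8 + 8.75*0.4 + 0.88*2.26 + 6.13*1.92 + 4.35*1.21 + 5.51*0.31
= 6.96 + 3.5 + 1.9888 + 11.7696 + 5.2635 + 1.7081
= 31.19
Step 2: Total measure of domain = 0.8 + 0.4 + 2.26 + 1.92 + 1.21 + 0.31 = 6.9
Step 3: Average value = 31.19 / 6.9 = 4.52029


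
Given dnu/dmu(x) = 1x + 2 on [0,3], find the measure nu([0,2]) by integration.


nu(A) = integral_A (dnu/dmu) dmu = integral_0^2 (1x + 2) dx
Step 1: Antiderivative F(x) = (1/2)x^2 + 2x
Step 2: F(2) = (1/2)*2^2 + 2*2 = 2 + 4 = 6
Step 3: F(0) = (1/2)*0^2 + 2*0 = 0.0 + 0 = 0.0
Step 4: nu([0,2]) = F(2) - F(0) = 6 - 0.0 = 6


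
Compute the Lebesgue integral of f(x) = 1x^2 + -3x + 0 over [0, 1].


The Lebesgue integral of a Riemann-integrable function agrees with the Riemann integral.
Antiderivative F(x) = (1/3)x^3 + (-3/2)x^2 + 0x
F(1) = (1/3)*1^3 + (-3/2)*1^2 + 0*1
     = (1/3)*1 + (-3/2)*1 + 0*1
     = 0.333333 + -1.5 + 0
     = -1.166667
F(0) = 0.0
Integral = F(1) - F(0) = -1.166667 - 0.0 = -1.166667


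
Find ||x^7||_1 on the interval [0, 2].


Step 1: ||f||_1 = (integral_0^2 |x^7|^1 dx)^(1/1)
     = (integral_0^2 x^7 dx)^(1/1)
Step 2: integral_0^2 x^7 dx = [x^8/(8)] from 0 to 2 = 2^8/8
     = 256/8 = 32
Step 3: ||f||_1 = (32)^(1/1) = 32


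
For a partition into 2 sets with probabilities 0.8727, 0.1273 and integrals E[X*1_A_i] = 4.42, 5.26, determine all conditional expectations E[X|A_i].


For each cell A_i: E[X|A_i] = E[X*1_A_i] / P(A_i)
Step 1: E[X|A_1] = 4.42 / 0.8727 = 5.064742
Step 2: E[X|A_2] = 5.26 / 0.1273 = 41.319717
Verification: E[X] = sum E[X*1_A_i] = 4.42 + 5.26 = 9.68


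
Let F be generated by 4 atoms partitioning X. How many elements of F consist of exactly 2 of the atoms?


Each element of F is a union of some subset of the 4 atoms.
Elements that are unions of exactly 2 atoms correspond to 2-element subsets of the 4 atoms.
Count = C(4, 2) = 4! / (2! * 2!) = 6.


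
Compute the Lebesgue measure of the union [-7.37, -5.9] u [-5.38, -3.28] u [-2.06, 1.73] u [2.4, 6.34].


For pairwise disjoint intervals, m(union) = sum of lengths.
= (-5.9 - -7.37) + (-3.28 - -5.38) + (1.73 - -2.06) + (6.34 - 2.4)
= 1.47 + 2.1 + 3.79 + 3.94
= 11.3


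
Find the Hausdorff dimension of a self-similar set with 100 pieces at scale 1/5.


For a self-similar set with N copies scaled by 1/r:
dim_H = log(N)/log(r) = log(100)/log(5)
= 4.60517/1.609438
= 2.861353


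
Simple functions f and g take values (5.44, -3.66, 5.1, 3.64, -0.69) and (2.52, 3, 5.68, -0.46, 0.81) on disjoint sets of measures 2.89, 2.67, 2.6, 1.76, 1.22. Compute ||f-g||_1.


Step 1: Compute differences f_i - g_i:
  5.44 - 2.52 = 2.92
  -3.66 - 3 = -6.66
  5.1 - 5.68 = -0.58
  3.64 - -0.46 = 4.1
  -0.69 - 0.81 = -1.5
Step 2: Compute |diff|^1 * measure for each set:
  |2.92|^1 * 2.89 = 2.92 * 2.89 = 8.4388
  |-6.66|^1 * 2.67 = 6.66 * 2.67 = 17.7822
  |-0.58|^1 * 2.6 = 0.58 * 2.6 = 1.508
  |4.1|^1 * 1.76 = 4.1 * 1.76 = 7.216
  |-1.5|^1 * 1.22 = 1.5 * 1.22 = 1.83
Step 3: Sum = 36.775
Step 4: ||f-g||_1 = (36.775)^(1/1) = 36.775


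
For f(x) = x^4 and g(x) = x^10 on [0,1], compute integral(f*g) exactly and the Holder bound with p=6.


Step 1: Exact integral of f*g = integral(x^14, 0, 1) = 1/15
     = 0.066667
Step 2: Holder bound with p=6, q=1.2:
  ||f||_p = (integral x^24 dx)^(1/6) = (1/25)^(1/6) = 0.584804
  ||g||_q = (integral x^12 dx)^(1/1.2) = (1/13)^(1/1.2) = 0.117954
Step 3: Holder bound = ||f||_p * ||g||_q = 0.584804 * 0.117954 = 0.06898
Verification: 0.066667 <= 0.06898 (Holder holds)


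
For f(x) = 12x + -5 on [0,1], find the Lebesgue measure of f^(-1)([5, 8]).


f^(-1)([5, 8]) = {x : 5 <= 12x + -5 <= 8}
Solving: (5 - -5)/12 <= x <= (8 - -5)/12
= [0.833333, 1.083333]
Intersecting with [0,1]: [0.833333, 1]
Measure = 1 - 0.833333 = 0.166667


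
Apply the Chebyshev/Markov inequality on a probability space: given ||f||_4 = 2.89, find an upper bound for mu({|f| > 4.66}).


Chebyshev/Markov inequality: mu(|f| > eps) <= (||f||_p / eps)^p
Step 1: ||f||_4 / eps = 2.89 / 4.66 = 0.620172
Step 2: Raise to power p = 4:
  (0.620172)^4 = 0.147927
Step 3: Therefore mu(|f| > 4.66) <= 0.147927


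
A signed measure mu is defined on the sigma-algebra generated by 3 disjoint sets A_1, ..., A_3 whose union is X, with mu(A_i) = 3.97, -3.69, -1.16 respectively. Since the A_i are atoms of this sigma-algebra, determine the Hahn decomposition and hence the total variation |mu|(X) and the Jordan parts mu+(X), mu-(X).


Step 1: Every measurable set is a union of atoms (the cells / points), so a Hahn decomposition is
  obtained by grouping atoms by sign: P = union of atoms with mu > 0, N = union of the remaining atoms.
  Atoms in P (indices): 1;  atoms in N (indices): 2, 3
  Positive values: 3.97
  Negative values: -3.69, -1.16
Step 2: mu+(X) = mu(P) = sum of positive atom values = 3.97
Step 3: mu-(X) = -mu(N) = sum of |negative atom values| = 4.85
Step 4: |mu|(X) = mu+(X) + mu-(X) = 3.97 + 4.85 = 8.82


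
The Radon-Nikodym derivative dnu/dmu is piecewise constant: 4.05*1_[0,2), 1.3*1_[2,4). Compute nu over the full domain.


Integrate each piece of the Radon-Nikodym derivative:
Step 1: integral_0^2 4.05 dx = 4.05*(2-0) = 4.05*2 = 8.1
Step 2: integral_2^4 1.3 dx = 1.3*(4-2) = 1.3*2 = 2.6
Total: 8.1 + 2.6 = 10.7


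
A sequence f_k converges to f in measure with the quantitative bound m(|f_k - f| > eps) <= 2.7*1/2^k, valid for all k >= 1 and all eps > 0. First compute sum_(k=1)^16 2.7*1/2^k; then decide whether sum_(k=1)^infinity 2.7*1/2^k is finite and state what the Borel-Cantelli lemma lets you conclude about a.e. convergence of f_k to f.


Step 1: List the terms 2.7*1/2^k for k = 1 to 16:
  k=1: 1.35
  k=2: 0.675
  k=3: 0.3375
  k=4: 0.16875
  k=5: 0.084375
  k=6: 0.042188
  k=7: 0.021094
  k=8: 0.010547
  k=9: 0.005273
  k=10: 0.002637
  k=11: 0.001318
  k=12: 6.591797e-04
  k=13: 3.295898e-04
  k=14: 1.647949e-04
  k=15: 8.239746e-05
  k=16: 4.119873e-05
Step 2: Partial sum = 1.35 + 0.675 + 0.3375 + 0.16875 + 0.084375 + 0.042188 + 0.021094 + 0.010547 + 0.005273 + 0.002637 + 0.001318 + 6.591797e-04 + 3.295898e-04 + 1.647949e-04 + 8.239746e-05 + 4.119873e-05
     = 2.699959
Step 3: The full series sum_(k>=1) 2.7*1/2^k converges (geometric series with ratio 1/2 < 1; a constant multiple of a convergent series converges).
Step 4: Fix eps > 0. Since sum_k m(|f_k - f| > eps) < infinity, the Borel-Cantelli lemma gives
        m(limsup_k {|f_k - f| > eps}) = 0, i.e. for a.e. x, |f_k(x) - f(x)| <= eps for all large k.
        Applying this with eps = 1/j for j = 1, 2, ... and intersecting the countably many full-measure sets,
        for a.e. x we get limsup_k |f_k(x) - f(x)| <= 1/j for every j, hence f_k -> f almost everywhere.
Conclusion: series converges; Borel-Cantelli yields f_k -> f a.e.


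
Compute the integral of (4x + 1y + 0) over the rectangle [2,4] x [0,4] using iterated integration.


By Fubini, integrate in x first, then y.
Step 1: Fix y, integrate over x in [2,4]:
  integral(4x + 1y + 0, x=2..4)
  = 4*(4^2 - 2^2)/2 + (1y + 0)*(4 - 2)
  = 24 + (1y + 0)*2
  = 24 + 2y + 0
  = 24 + 2y
Step 2: Integrate over y in [0,4]:
  integral(24 + 2y, y=0..4)
  = 24*4 + 2*(4^2 - 0^2)/2
  = 96 + 16
  = 112


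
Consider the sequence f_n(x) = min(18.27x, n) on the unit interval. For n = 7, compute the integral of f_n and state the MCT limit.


f(x) = 18.27x on [0,1]; f_n(x) = min(18.27x, n). At n = 7:
Step 1: f(x) reaches 7 at x = 7/18.27 = 0.383142
Step 2: integral(f_7) = integral(18.27x, 0, 0.383142) + integral(7, 0.383142, 1)
       = 18.27*0.383142^2/2 + 7*(1 - 0.383142)
       = 1.340996 + 4.318008
       = 5.659004
Step 3: As n -> infinity, f_n increases to f, so by MCT integral(f_n) -> integral(f) = 18.27/2 = 9.135.
Convergence: integral(f_7) = 5.659004 -> 9.135 as n -> infinity


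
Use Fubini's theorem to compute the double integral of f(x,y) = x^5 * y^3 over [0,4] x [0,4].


By Fubini's theorem, the double integral factors as a product of single integrals:
Step 1: integral_0^4 x^5 dx = [x^6/6] from 0 to 4
     = 4^6/6 = 682.666667
Step 2: integral_0^4 y^3 dy = [y^4/4] from 0 to 4
     = 4^4/4 = 64
Step 3: Double integral = 682.666667 * 64 = 43690.666667


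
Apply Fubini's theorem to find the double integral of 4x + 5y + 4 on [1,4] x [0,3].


By Fubini, integrate in x first, then y.
Step 1: Fix y, integrate over x in [1,4]:
  integral(4x + 5y + 4, x=1..4)
  = 4*(4^2 - 1^2)/2 + (5y + 4)*(4 - 1)
  = 30 + (5y + 4)*3
  = 30 + 15y + 12
  = 42 + 15y
Step 2: Integrate over y in [0,3]:
  integral(42 + 15y, y=0..3)
  = 42*3 + 15*(3^2 - 0^2)/2
  = 126 + 67.5
  = 193.5


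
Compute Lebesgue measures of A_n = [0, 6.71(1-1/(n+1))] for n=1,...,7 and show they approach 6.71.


By continuity of measure from below: if A_n increases to A, then m(A_n) -> m(A).
Here A = [0, 6.71], so m(A) = 6.71
Step 1: a_1 = 6.71*(1 - 1/2) = 3.355, m(A_1) = 3.355
Step 2: a_2 = 6.71*(1 - 1/3) = 4.4733, m(A_2) = 4.4733
Step 3: a_3 = 6.71*(1 - 1/4) = 5.0325, m(A_3) = 5.0325
Step 4: a_4 = 6.71*(1 - 1/5) = 5.368, m(A_4) = 5.368
Step 5: a_5 = 6.71*(1 - 1/6) = 5.5917, m(A_5) = 5.5917
Step 6: a_6 = 6.71*(1 - 1/7) = 5.7514, m(A_6) = 5.7514
Step 7: a_7 = 6.71*(1 - 1/8) = 5.8712, m(A_7) = 5.8712
Limit: m(A_n) -> m([0,6.71]) = 6.71


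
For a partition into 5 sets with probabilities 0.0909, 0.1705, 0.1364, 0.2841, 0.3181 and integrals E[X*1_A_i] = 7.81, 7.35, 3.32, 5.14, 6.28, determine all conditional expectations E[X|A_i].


For each cell A_i: E[X|A_i] = E[X*1_A_i] / P(A_i)
Step 1: E[X|A_1] = 7.81 / 0.0909 = 85.918592
Step 2: E[X|A_2] = 7.35 / 0.1705 = 43.108504
Step 3: E[X|A_3] = 3.32 / 0.1364 = 24.340176
Step 4: E[X|A_4] = 5.14 / 0.2841 = 18.092221
Step 5: E[X|A_5] = 6.28 / 0.3181 = 19.742219
Verification: E[X] = sum E[X*1_A_i] = 7.81 + 7.35 + 3.32 + 5.14 + 6.28 = 29.9


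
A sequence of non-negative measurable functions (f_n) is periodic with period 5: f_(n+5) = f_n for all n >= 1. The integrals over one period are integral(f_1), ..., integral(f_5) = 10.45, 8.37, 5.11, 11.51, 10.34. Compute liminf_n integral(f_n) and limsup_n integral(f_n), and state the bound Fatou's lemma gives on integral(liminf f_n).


The sequence (integral(f_n)) is periodic with period 5, repeating the values 10.45, 8.37, 5.11, 11.51, 10.34 indefinitely.
Step 1: For a periodic sequence, every tail (a_m, a_(m+1), ...) contains all 5 period values infinitely often.
Step 2: Hence inf of every tail = min of the period values = min(10.45, 8.37, 5.11, 11.51, 10.34) = 5.11.
        liminf_n integral(f_n) = sup over m of (inf of tail from m) = 5.11.
Step 3: Similarly sup of every tail = max of the period values = 11.51.
        limsup_n integral(f_n) = 11.51.
Step 4: Fatou's lemma: integral(liminf_n f_n) <= liminf_n integral(f_n) = 5.11.
        So the integral of the pointwise liminf is at most 5.11.


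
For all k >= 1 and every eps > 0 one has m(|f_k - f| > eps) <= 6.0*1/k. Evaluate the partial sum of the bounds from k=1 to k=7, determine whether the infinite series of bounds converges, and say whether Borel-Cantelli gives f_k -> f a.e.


Step 1: List the terms 6.0*1/k for k = 1 to 7:
  k=1: 6
  k=2: 3
  k=3: 2
  k=4: 1.5
  k=5: 1.2
  k=6: 1
  k=7: 0.857143
Step 2: Partial sum = 6 + 3 + 2 + 1.5 + 1.2 + 1 + 0.857143
     = 15.557143
Step 3: The full series sum_(k>=1) 6.0*1/k diverges (harmonic series, p = 1; a nonzero constant multiple of a divergent series diverges).
Step 4: The (first) Borel-Cantelli lemma requires a summable sequence of measures, so it does not apply here;
        from this bound alone no conclusion about a.e. convergence can be drawn (convergence in measure still
        gives an a.e.-convergent subsequence, but not a.e. convergence of the whole sequence).
Conclusion: series diverges; Borel-Cantelli is inconclusive about a.e. convergence of f_k.


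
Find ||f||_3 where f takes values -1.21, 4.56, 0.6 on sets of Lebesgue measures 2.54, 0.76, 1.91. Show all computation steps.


Step 1: Compute |f_i|^3 for each value:
  |-1.21|^3 = 1.771561
  |4.56|^3 = 94.818816
  |0.6|^3 = 0.216
Step 2: Multiply by measures and sum:
  1.771561 * 2.54 = 4.499765
  94.818816 * 0.76 = 72.0623
  0.216 * 1.91 = 0.41256
Sum = 4.499765 + 72.0623 + 0.41256 = 76.974625
Step 3: Take the p-th root:
||f||_3 = (76.974625)^(1/3) = 4.253853


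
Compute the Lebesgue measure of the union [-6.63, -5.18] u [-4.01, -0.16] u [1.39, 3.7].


For pairwise disjoint intervals, m(union) = sum of lengths.
= (-5.18 - -6.63) + (-0.16 - -4.01) + (3.7 - 1.39)
= 1.45 + 3.85 + 2.31
= 7.61


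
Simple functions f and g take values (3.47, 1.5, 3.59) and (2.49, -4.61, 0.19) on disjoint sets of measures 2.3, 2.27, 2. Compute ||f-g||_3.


Step 1: Compute differences f_i - g_i:
  3.47 - 2.49 = 0.98
  1.5 - -4.61 = 6.11
  3.59 - 0.19 = 3.4
Step 2: Compute |diff|^3 * measure for each set:
  |0.98|^3 * 2.3 = 0.941192 * 2.3 = 2.164742
  |6.11|^3 * 2.27 = 228.099131 * 2.27 = 517.785027
  |3.4|^3 * 2 = 39.304 * 2 = 78.608
Step 3: Sum = 598.557769
Step 4: ||f-g||_3 = (598.557769)^(1/3) = 8.427563


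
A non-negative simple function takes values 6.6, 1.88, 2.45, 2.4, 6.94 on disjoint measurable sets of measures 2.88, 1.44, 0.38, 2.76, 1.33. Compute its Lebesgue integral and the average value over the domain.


Step 1: Integral = sum(value_i * measure_i)
= 6.6*2.88 + 1.88*1.44 + 2.45*0.38 + 2.4*2.76 + 6.94*1.33
= 19.008 + 2.7072 + 0.931 + 6.624 + 9.2302
= 38.5004
Step 2: Total measure of domain = 2.88 + 1.44 + 0.38 + 2.76 + 1.33 = 8.79
Step 3: Average value = 38.5004 / 8.79 = 4.380023


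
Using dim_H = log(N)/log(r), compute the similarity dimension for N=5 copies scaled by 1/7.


For a self-similar set with N copies scaled by 1/r:
dim_H = log(N)/log(r) = log(5)/log(7)
= 1.609438/1.94591
= 0.827087


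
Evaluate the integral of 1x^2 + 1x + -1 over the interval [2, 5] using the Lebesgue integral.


The Lebesgue integral of a Riemann-integrable function agrees with the Riemann integral.
Antiderivative F(x) = (1/3)x^3 + (1/2)x^2 + -1x
F(5) = (1/3)*5^3 + (1/2)*5^2 + -1*5
     = (1/3)*125 + (1/2)*25 + -1*5
     = 41.666667 + 12.5 + -5
     = 49.166667
F(2) = 2.666667
Integral = F(5) - F(2) = 49.166667 - 2.666667 = 46.5


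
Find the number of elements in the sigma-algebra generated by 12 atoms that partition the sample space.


Each element of the sigma-algebra is a union of some subset of the 12 atoms.
The number of such subsets is 2^12 = 4096.


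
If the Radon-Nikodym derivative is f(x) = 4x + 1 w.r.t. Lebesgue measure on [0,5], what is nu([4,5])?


nu(A) = integral_A (dnu/dmu) dmu = integral_4^5 (4x + 1) dx
Step 1: Antiderivative F(x) = (4/2)x^2 + 1x
Step 2: F(5) = (4/2)*5^2 + 1*5 = 50 + 5 = 55
Step 3: F(4) = (4/2)*4^2 + 1*4 = 32 + 4 = 36
Step 4: nu([4,5]) = F(5) - F(4) = 55 - 36 = 19


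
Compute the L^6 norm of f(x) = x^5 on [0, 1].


Step 1: ||f||_6 = (integral_0^1 |x^5|^6 dx)^(1/6)
     = (integral_0^1 x^30 dx)^(1/6)
Step 2: integral_0^1 x^30 dx = [x^31/(31)] from 0 to 1 = 1^31/31
     = 1/31 = 0.032258
Step 3: ||f||_6 = (0.032258)^(1/6) = 0.564209


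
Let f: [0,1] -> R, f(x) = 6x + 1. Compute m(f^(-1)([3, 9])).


f^(-1)([3, 9]) = {x : 3 <= 6x + 1 <= 9}
Solving: (3 - 1)/6 <= x <= (9 - 1)/6
= [0.333333, 1.333333]
Intersecting with [0,1]: [0.333333, 1]
Measure = 1 - 0.333333 = 0.666667


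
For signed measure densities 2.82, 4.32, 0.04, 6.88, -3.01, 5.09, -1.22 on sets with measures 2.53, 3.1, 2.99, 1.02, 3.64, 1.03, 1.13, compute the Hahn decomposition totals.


Step 1: Compute signed measure on each set:
  Set 1: 2.82 * 2.53 = 7.1346
  Set 2: 4.32 * 3.1 = 13.392
  Set 3: 0.04 * 2.99 = 0.1196
  Set 4: 6.88 * 1.02 = 7.0176
  Set 5: -3.01 * 3.64 = -10.9564
  Set 6: 5.09 * 1.03 = 5.2427
  Set 7: -1.22 * 1.13 = -1.3786
Step 2: Total signed measure = (7.1346) + (13.392) + (0.1196) + (7.0176) + (-10.9564) + (5.2427) + (-1.3786)
     = 20.5715
Step 3: Positive part mu+(X) = sum of positive contributions = 32.9065
Step 4: Negative part mu-(X) = |sum of negative contributions| = 12.335


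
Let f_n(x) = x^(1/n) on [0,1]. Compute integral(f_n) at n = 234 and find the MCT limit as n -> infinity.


At n = 234: f_234(x) = x^(1/234).
Step 1: integral(x^(1/234), 0, 1) = [x^(1/234+1) / (1/234+1)] from 0 to 1
     = 1 / (1/234 + 1) = 1 / ((234+1)/234) = 234/(234+1)
     = 234/235 = 0.995745
Step 2: As n -> infinity, f_n(x) = x^(1/n) -> 1 for x in (0,1], and f_n is increasing in n.
By MCT, lim_n integral(f_n) = integral(lim_n f_n) = integral(1, 0, 1) = 1.
Step 3: Verify convergence: 234/235 = 0.995745 -> 1


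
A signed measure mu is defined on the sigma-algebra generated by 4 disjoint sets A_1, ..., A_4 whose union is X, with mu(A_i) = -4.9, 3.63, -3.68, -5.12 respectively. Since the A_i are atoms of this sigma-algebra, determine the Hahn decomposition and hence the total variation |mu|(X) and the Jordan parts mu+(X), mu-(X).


Step 1: Every measurable set is a union of atoms (the cells / points), so a Hahn decomposition is
  obtained by grouping atoms by sign: P = union of atoms with mu > 0, N = union of the remaining atoms.
  Atoms in P (indices): 2;  atoms in N (indices): 1, 3, 4
  Positive values: 3.63
  Negative values: -4.9, -3.68, -5.12
Step 2: mu+(X) = mu(P) = sum of positive atom values = 3.63
Step 3: mu-(X) = -mu(N) = sum of |negative atom values| = 13.7
Step 4: |mu|(X) = mu+(X) + mu-(X) = 3.63 + 13.7 = 17.33


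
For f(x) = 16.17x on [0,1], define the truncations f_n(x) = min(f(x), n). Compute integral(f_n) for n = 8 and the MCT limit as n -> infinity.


f(x) = 16.17x on [0,1]; f_n(x) = min(16.17x, n). At n = 8:
Step 1: f(x) reaches 8 at x = 8/16.17 = 0.494743
Step 2: integral(f_8) = integral(16.17x, 0, 0.494743) + integral(8, 0.494743, 1)
       = 16.17*0.494743^2/2 + 8*(1 - 0.494743)
       = 1.978973 + 4.042053
       = 6.021027
Step 3: As n -> infinity, f_n increases to f, so by MCT integral(f_n) -> integral(f) = 16.17/2 = 8.085.
Convergence: integral(f_8) = 6.021027 -> 8.085 as n -> infinity


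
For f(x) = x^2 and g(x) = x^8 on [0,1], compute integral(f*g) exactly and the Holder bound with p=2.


Step 1: Exact integral of f*g = integral(x^10, 0, 1) = 1/11
     = 0.090909
Step 2: Holder bound with p=2, q=2:
  ||f||_p = (integral x^4 dx)^(1/2) = (1/5)^(1/2) = 0.447214
  ||g||_q = (integral x^16 dx)^(1/2) = (1/17)^(1/2) = 0.242536
Step 3: Holder bound = ||f||_p * ||g||_q = 0.447214 * 0.242536 = 0.108465
Verification: 0.090909 <= 0.108465 (Holder holds)


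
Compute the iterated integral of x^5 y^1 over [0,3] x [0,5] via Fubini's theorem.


By Fubini's theorem, the double integral factors as a product of single integrals:
Step 1: integral_0^3 x^5 dx = [x^6/6] from 0 to 3
     = 3^6/6 = 121.5
Step 2: integral_0^5 y^1 dy = [y^2/2] from 0 to 5
     = 5^2/2 = 12.5
Step 3: Double integral = 121.5 * 12.5 = 1518.75


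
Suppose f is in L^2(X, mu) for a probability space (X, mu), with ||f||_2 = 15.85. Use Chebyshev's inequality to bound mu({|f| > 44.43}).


Chebyshev/Markov inequality: mu(|f| > eps) <= (||f||_p / eps)^p
Step 1: ||f||_2 / eps = 15.85 / 44.43 = 0.356741
Step 2: Raise to power p = 2:
  (0.356741)^2 = 0.127264
Step 3: Therefore mu(|f| > 44.43) <= 0.127264


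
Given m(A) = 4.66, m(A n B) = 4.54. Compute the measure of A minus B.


m(A \ B) = m(A) - m(A n B)
= 4.66 - 4.54
= 0.12


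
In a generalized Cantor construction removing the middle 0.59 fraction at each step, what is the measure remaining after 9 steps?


Step 1: At each step, fraction remaining = 1 - 0.59 = 0.41
Step 2: After 9 steps, measure = (0.41)^9
Result = 3.273819e-04


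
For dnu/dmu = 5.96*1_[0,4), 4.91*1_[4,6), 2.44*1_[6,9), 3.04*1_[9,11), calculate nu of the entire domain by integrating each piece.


Integrate each piece of the Radon-Nikodym derivative:
Step 1: integral_0^4 5.96 dx = 5.96*(4-0) = 5.96*4 = 23.84
Step 2: integral_4^6 4.91 dx = 4.91*(6-4) = 4.91*2 = 9.82
Step 3: integral_6^9 2.44 dx = 2.44*(9-6) = 2.44*3 = 7.32
Step 4: integral_9^11 3.04 dx = 3.04*(11-9) = 3.04*2 = 6.08
Total: 23.84 + 9.82 + 7.32 + 6.08 = 47.06


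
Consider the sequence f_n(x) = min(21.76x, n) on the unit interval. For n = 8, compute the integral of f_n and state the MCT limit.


f(x) = 21.76x on [0,1]; f_n(x) = min(21.76x, n). At n = 8:
Step 1: f(x) reaches 8 at x = 8/21.76 = 0.367647
Step 2: integral(f_8) = integral(21.76x, 0, 0.367647) + integral(8, 0.367647, 1)
       = 21.76*0.367647^2/2 + 8*(1 - 0.367647)
       = 1.470588 + 5.058824
       = 6.529412
Step 3: As n -> infinity, f_n increases to f, so by MCT integral(f_n) -> integral(f) = 21.76/2 = 10.88.
Convergence: integral(f_8) = 6.529412 -> 10.88 as n -> infinity


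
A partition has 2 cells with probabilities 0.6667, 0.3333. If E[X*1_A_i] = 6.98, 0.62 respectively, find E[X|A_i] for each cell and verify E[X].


For each cell A_i: E[X|A_i] = E[X*1_A_i] / P(A_i)
Step 1: E[X|A_1] = 6.98 / 0.6667 = 10.469477
Step 2: E[X|A_2] = 0.62 / 0.3333 = 1.860186
Verification: E[X] = sum E[X*1_A_i] = 6.98 + 0.62 = 7.6


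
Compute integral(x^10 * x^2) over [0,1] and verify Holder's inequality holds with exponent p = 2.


Step 1: Exact integral of f*g = integral(x^12, 0, 1) = 1/13
     = 0.076923
Step 2: Holder bound with p=2, q=2:
  ||f||_p = (integral x^20 dx)^(1/2) = (1/21)^(1/2) = 0.218218
  ||g||_q = (integral x^4 dx)^(1/2) = (1/5)^(1/2) = 0.447214
Step 3: Holder bound = ||f||_p * ||g||_q = 0.218218 * 0.447214 = 0.09759
Verification: 0.076923 <= 0.09759 (Holder holds)


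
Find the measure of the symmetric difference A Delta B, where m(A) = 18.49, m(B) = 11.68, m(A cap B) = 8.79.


m(A Delta B) = m(A) + m(B) - 2*m(A n B)
= 18.49 + 11.68 - 2*8.79
= 18.49 + 11.68 - 17.58
= 12.59


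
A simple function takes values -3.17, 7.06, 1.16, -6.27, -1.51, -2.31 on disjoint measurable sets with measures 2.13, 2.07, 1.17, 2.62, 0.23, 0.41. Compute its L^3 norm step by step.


Step 1: Compute |f_i|^3 for each value:
  |-3.17|^3 = 31.855013
  |7.06|^3 = 351.895816
  |1.16|^3 = 1.560896
  |-6.27|^3 = 246.491883
  |-1.51|^3 = 3.442951
  |-2.31|^3 = 12.326391
Step 2: Multiply by measures and sum:
  31.855013 * 2.13 = 67.851178
  351.895816 * 2.07 = 728.424339
  1.560896 * 1.17 = 1.826248
  246.491883 * 2.62 = 645.808733
  3.442951 * 0.23 = 0.791879
  12.326391 * 0.41 = 5.05382
Sum = 67.851178 + 728.424339 + 1.826248 + 645.808733 + 0.791879 + 5.05382 = 1449.756198
Step 3: Take the p-th root:
||f||_3 = (1449.756198)^(1/3) = 11.317878


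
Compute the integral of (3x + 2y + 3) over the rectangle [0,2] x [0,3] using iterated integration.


By Fubini, integrate in x first, then y.
Step 1: Fix y, integrate over x in [0,2]:
  integral(3x + 2y + 3, x=0..2)
  = 3*(2^2 - 0^2)/2 + (2y + 3)*(2 - 0)
  = 6 + (2y + 3)*2
  = 6 + 4y + 6
  = 12 + 4y
Step 2: Integrate over y in [0,3]:
  integral(12 + 4y, y=0..3)
  = 12*3 + 4*(3^2 - 0^2)/2
  = 36 + 18
  = 54


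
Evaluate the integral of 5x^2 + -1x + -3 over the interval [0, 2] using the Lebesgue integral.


The Lebesgue integral of a Riemann-integrable function agrees with the Riemann integral.
Antiderivative F(x) = (5/3)x^3 + (-1/2)x^2 + -3x
F(2) = (5/3)*2^3 + (-1/2)*2^2 + -3*2
     = (5/3)*8 + (-1/2)*4 + -3*2
     = 13.333333 + -2 + -6
     = 5.333333
F(0) = 0.0
Integral = F(2) - F(0) = 5.333333 - 0.0 = 5.333333


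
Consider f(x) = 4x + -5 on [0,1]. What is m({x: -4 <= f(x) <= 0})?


f^(-1)([-4, 0]) = {x : -4 <= 4x + -5 <= 0}
Solving: (-4 - -5)/4 <= x <= (0 - -5)/4
= [0.25, 1.25]
Intersecting with [0,1]: [0.25, 1]
Measure = 1 - 0.25 = 0.75


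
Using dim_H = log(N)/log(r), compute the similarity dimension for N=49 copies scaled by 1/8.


For a self-similar set with N copies scaled by 1/r:
dim_H = log(N)/log(r) = log(49)/log(8)
= 3.89182/2.079442
= 1.87157


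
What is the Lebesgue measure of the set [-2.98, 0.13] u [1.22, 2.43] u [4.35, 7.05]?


For pairwise disjoint intervals, m(union) = sum of lengths.
= (0.13 - -2.98) + (2.43 - 1.22) + (7.05 - 4.35)
= 3.11 + 1.21 + 2.7
= 7.02


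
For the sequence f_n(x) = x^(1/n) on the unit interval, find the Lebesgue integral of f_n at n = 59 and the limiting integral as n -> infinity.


At n = 59: f_59(x) = x^(1/59).
Step 1: integral(x^(1/59), 0, 1) = [x^(1/59+1) / (1/59+1)] from 0 to 1
     = 1 / (1/59 + 1) = 1 / ((59+1)/59) = 59/(59+1)
     = 59/60 = 0.983333
Step 2: As n -> infinity, f_n(x) = x^(1/n) -> 1 for x in (0,1], and f_n is increasing in n.
By MCT, lim_n integral(f_n) = integral(lim_n f_n) = integral(1, 0, 1) = 1.
Step 3: Verify convergence: 59/60 = 0.983333 -> 1


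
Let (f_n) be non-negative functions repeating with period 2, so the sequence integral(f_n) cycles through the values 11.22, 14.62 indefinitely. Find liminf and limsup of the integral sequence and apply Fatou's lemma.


The sequence (integral(f_n)) is periodic with period 2, repeating the values 11.22, 14.62 indefinitely.
Step 1: For a periodic sequence, every tail (a_m, a_(m+1), ...) contains all 2 period values infinitely often.
Step 2: Hence inf of every tail = min of the period values = min(11.22, 14.62) = 11.22.
        liminf_n integral(f_n) = sup over m of (inf of tail from m) = 11.22.
Step 3: Similarly sup of every tail = max of the period values = 14.62.
        limsup_n integral(f_n) = 14.62.
Step 4: Fatou's lemma: integral(liminf_n f_n) <= liminf_n integral(f_n) = 11.22.
        So the integral of the pointwise liminf is at most 11.22.
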